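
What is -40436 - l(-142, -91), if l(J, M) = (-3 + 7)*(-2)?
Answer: -40428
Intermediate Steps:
l(J, M) = -8 (l(J, M) = 4*(-2) = -8)
-40436 - l(-142, -91) = -40436 - 1*(-8) = -40436 + 8 = -40428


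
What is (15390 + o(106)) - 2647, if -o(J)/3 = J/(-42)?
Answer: 89254/7 ≈ 12751.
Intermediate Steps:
o(J) = J/14 (o(J) = -3*J/(-42) = -3*J*(-1)/42 = -(-1)*J/14 = J/14)
(15390 + o(106)) - 2647 = (15390 + (1/14)*106) - 2647 = (15390 + 53/7) - 2647 = 107783/7 - 2647 = 89254/7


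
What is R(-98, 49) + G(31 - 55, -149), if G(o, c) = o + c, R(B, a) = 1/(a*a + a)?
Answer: -423849/2450 ≈ -173.00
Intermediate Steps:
R(B, a) = 1/(a + a**2) (R(B, a) = 1/(a**2 + a) = 1/(a + a**2))
G(o, c) = c + o
R(-98, 49) + G(31 - 55, -149) = 1/(49*(1 + 49)) + (-149 + (31 - 55)) = (1/49)/50 + (-149 - 24) = (1/49)*(1/50) - 173 = 1/2450 - 173 = -423849/2450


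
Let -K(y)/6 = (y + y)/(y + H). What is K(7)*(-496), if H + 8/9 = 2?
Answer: 374976/73 ≈ 5136.7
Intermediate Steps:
H = 10/9 (H = -8/9 + 2 = 10/9 ≈ 1.1111)
K(y) = -12*y/(10/9 + y) (K(y) = -6*(y + y)/(y + 10/9) = -6*2*y/(10/9 + y) = -12*y/(10/9 + y))
K(7)*(-496) = -108*7/(10 + 9*7)*(-496) = -108*7/(10 + 63)*(-496) = -108*7/73*(-496) = -108*7*1/73*(-496) = -756/73*(-496) = 374976/73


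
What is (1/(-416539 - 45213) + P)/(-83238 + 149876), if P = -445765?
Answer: -205832880281/30770229776 ≈ -6.6894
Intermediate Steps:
(1/(-416539 - 45213) + P)/(-83238 + 149876) = (1/(-416539 - 45213) - 445765)/(-83238 + 149876) = (1/(-461752) - 445765)/66638 = (-1/461752 - 445765)*(1/66638) = -205832880281/461752*1/66638 = -205832880281/30770229776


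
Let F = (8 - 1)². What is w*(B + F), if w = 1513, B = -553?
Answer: -762552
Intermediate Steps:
F = 49 (F = 7² = 49)
w*(B + F) = 1513*(-553 + 49) = 1513*(-504) = -762552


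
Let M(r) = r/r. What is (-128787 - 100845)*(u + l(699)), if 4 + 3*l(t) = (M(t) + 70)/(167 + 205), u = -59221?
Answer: 1264737526208/93 ≈ 1.3599e+10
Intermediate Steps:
M(r) = 1
l(t) = -1417/1116 (l(t) = -4/3 + ((1 + 70)/(167 + 205))/3 = -4/3 + (71/372)/3 = -4/3 + (71*(1/372))/3 = -4/3 + (⅓)*(71/372) = -4/3 + 71/1116 = -1417/1116)
(-128787 - 100845)*(u + l(699)) = (-128787 - 100845)*(-59221 - 1417/1116) = -229632*(-66092053/1116) = 1264737526208/93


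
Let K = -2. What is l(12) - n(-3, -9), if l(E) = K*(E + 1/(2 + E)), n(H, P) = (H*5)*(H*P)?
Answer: 2666/7 ≈ 380.86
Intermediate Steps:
n(H, P) = 5*P*H² (n(H, P) = (5*H)*(H*P) = 5*P*H²)
l(E) = -2*E - 2/(2 + E) (l(E) = -2*(E + 1/(2 + E)) = -2*E - 2/(2 + E))
l(12) - n(-3, -9) = 2*(-1 - 1*12² - 2*12)/(2 + 12) - 5*(-9)*(-3)² = 2*(-1 - 1*144 - 24)/14 - 5*(-9)*9 = 2*(1/14)*(-1 - 144 - 24) - 1*(-405) = 2*(1/14)*(-169) + 405 = -169/7 + 405 = 2666/7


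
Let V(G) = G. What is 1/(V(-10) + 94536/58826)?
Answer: -29413/246862 ≈ -0.11915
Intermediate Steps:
1/(V(-10) + 94536/58826) = 1/(-10 + 94536/58826) = 1/(-10 + 94536*(1/58826)) = 1/(-10 + 47268/29413) = 1/(-246862/29413) = -29413/246862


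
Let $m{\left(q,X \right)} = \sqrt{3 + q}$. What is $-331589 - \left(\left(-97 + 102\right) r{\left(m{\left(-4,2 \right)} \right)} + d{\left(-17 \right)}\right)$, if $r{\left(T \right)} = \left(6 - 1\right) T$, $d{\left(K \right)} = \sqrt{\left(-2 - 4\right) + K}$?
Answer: $-331589 - 25 i - i \sqrt{23} \approx -3.3159 \cdot 10^{5} - 29.796 i$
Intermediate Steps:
$d{\left(K \right)} = \sqrt{-6 + K}$ ($d{\left(K \right)} = \sqrt{\left(-2 - 4\right) + K} = \sqrt{-6 + K}$)
$r{\left(T \right)} = 5 T$
$-331589 - \left(\left(-97 + 102\right) r{\left(m{\left(-4,2 \right)} \right)} + d{\left(-17 \right)}\right) = -331589 - \left(\left(-97 + 102\right) 5 \sqrt{3 - 4} + \sqrt{-6 - 17}\right) = -331589 - \left(5 \cdot 5 \sqrt{-1} + \sqrt{-23}\right) = -331589 - \left(5 \cdot 5 i + i \sqrt{23}\right) = -331589 - \left(25 i + i \sqrt{23}\right) = -331589 - 25 i - i \sqrt{23}$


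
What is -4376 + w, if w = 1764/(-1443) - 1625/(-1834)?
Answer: -3860602671/882154 ≈ -4376.3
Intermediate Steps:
w = -296767/882154 (w = 1764*(-1/1443) - 1625*(-1/1834) = -588/481 + 1625/1834 = -296767/882154 ≈ -0.33641)
-4376 + w = -4376 - 296767/882154 = -3860602671/882154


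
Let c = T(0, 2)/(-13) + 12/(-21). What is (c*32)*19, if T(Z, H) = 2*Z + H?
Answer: -40128/91 ≈ -440.97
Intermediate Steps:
T(Z, H) = H + 2*Z
c = -66/91 (c = (2 + 2*0)/(-13) + 12/(-21) = (2 + 0)*(-1/13) + 12*(-1/21) = 2*(-1/13) - 4/7 = -2/13 - 4/7 = -66/91 ≈ -0.72528)
(c*32)*19 = -66/91*32*19 = -2112/91*19 = -40128/91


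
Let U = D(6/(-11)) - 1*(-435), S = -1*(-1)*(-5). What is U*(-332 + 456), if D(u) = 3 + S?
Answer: 53692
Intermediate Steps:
S = -5 (S = 1*(-5) = -5)
D(u) = -2 (D(u) = 3 - 5 = -2)
U = 433 (U = -2 - 1*(-435) = -2 + 435 = 433)
U*(-332 + 456) = 433*(-332 + 456) = 433*124 = 53692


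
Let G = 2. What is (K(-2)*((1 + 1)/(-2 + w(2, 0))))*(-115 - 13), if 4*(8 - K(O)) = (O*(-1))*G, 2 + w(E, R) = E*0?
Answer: 448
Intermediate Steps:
w(E, R) = -2 (w(E, R) = -2 + E*0 = -2 + 0 = -2)
K(O) = 8 + O/2 (K(O) = 8 - O*(-1)*2/4 = 8 - (-O)*2/4 = 8 - (-1)*O/2 = 8 + O/2)
(K(-2)*((1 + 1)/(-2 + w(2, 0))))*(-115 - 13) = ((8 + (½)*(-2))*((1 + 1)/(-2 - 2)))*(-115 - 13) = ((8 - 1)*(2/(-4)))*(-128) = (7*(2*(-¼)))*(-128) = (7*(-½))*(-128) = -7/2*(-128) = 448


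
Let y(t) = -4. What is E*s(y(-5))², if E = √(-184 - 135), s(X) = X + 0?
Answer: 16*I*√319 ≈ 285.77*I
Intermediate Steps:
s(X) = X
E = I*√319 (E = √(-319) = I*√319 ≈ 17.861*I)
E*s(y(-5))² = (I*√319)*(-4)² = (I*√319)*16 = 16*I*√319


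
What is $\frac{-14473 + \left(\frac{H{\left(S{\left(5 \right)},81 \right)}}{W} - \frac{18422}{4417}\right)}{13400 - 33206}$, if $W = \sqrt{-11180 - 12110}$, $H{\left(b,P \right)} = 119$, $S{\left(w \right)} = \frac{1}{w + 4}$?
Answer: $\frac{21315221}{29161034} + \frac{7 i \sqrt{23290}}{27134220} \approx 0.73095 + 3.937 \cdot 10^{-5} i$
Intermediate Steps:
$S{\left(w \right)} = \frac{1}{4 + w}$
$W = i \sqrt{23290}$ ($W = \sqrt{-23290} = i \sqrt{23290} \approx 152.61 i$)
$\frac{-14473 + \left(\frac{H{\left(S{\left(5 \right)},81 \right)}}{W} - \frac{18422}{4417}\right)}{13400 - 33206} = \frac{-14473 + \left(\frac{119}{i \sqrt{23290}} - \frac{18422}{4417}\right)}{13400 - 33206} = \frac{-14473 + \left(119 \left(- \frac{i \sqrt{23290}}{23290}\right) - \frac{18422}{4417}\right)}{-19806} = \left(-14473 - \left(\frac{18422}{4417} + \frac{7 i \sqrt{23290}}{1370}\right)\right) \left(- \frac{1}{19806}\right) = \left(- \frac{63945663}{4417} - \frac{7 i \sqrt{23290}}{1370}\right) \left(- \frac{1}{19806}\right) = \frac{21315221}{29161034} + \frac{7 i \sqrt{23290}}{27134220}$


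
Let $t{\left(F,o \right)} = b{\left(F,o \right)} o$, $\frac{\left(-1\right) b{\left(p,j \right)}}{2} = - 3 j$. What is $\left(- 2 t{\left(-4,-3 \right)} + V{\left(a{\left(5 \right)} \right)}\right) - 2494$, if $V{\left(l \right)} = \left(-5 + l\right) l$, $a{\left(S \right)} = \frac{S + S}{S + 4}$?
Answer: $- \frac{211112}{81} \approx -2606.3$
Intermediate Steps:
$b{\left(p,j \right)} = 6 j$ ($b{\left(p,j \right)} = - 2 \left(- 3 j\right) = 6 j$)
$a{\left(S \right)} = \frac{2 S}{4 + S}$
$V{\left(l \right)} = l \left(-5 + l\right)$
$t{\left(F,o \right)} = 6 o^{2}$ ($t{\left(F,o \right)} = 6 o o = 6 o^{2}$)
$\left(- 2 t{\left(-4,-3 \right)} + V{\left(a{\left(5 \right)} \right)}\right) - 2494 = \left(- 2 \cdot 6 \left(-3\right)^{2} + 2 \cdot 5 \frac{1}{4 + 5} \left(-5 + 2 \cdot 5 \frac{1}{4 + 5}\right)\right) - 2494 = \left(- 2 \cdot 6 \cdot 9 + 2 \cdot 5 \cdot \frac{1}{9} \left(-5 + 2 \cdot 5 \cdot \frac{1}{9}\right)\right) - 2494 = \left(\left(-2\right) 54 + 2 \cdot 5 \cdot \frac{1}{9} \left(-5 + 2 \cdot 5 \cdot \frac{1}{9}\right)\right) - 2494 = \left(-108 + \frac{10 \left(-5 + \frac{10}{9}\right)}{9}\right) - 2494 = \left(-108 + \frac{10}{9} \left(- \frac{35}{9}\right)\right) - 2494 = \left(-108 - \frac{350}{81}\right) - 2494 = - \frac{9098}{81} - 2494 = - \frac{211112}{81}$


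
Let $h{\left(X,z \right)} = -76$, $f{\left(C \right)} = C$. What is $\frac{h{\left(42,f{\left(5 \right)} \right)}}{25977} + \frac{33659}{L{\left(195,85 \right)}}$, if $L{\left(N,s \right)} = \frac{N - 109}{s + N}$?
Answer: $\frac{122410374752}{1117011} \approx 1.0959 \cdot 10^{5}$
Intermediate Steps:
$L{\left(N,s \right)} = \frac{-109 + N}{N + s}$
$\frac{h{\left(42,f{\left(5 \right)} \right)}}{25977} + \frac{33659}{L{\left(195,85 \right)}} = - \frac{76}{25977} + \frac{33659}{\frac{1}{195 + 85} \left(-109 + 195\right)} = \left(-76\right) \frac{1}{25977} + \frac{33659}{\frac{1}{280} \cdot 86} = - \frac{76}{25977} + \frac{33659}{\frac{1}{280} \cdot 86} = - \frac{76}{25977} + \frac{33659}{\frac{43}{140}} = - \frac{76}{25977} + 33659 \cdot \frac{140}{43} = - \frac{76}{25977} + \frac{4712260}{43} = \frac{122410374752}{1117011}$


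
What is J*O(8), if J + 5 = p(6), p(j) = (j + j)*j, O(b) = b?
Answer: 536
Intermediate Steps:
p(j) = 2*j² (p(j) = (2*j)*j = 2*j²)
J = 67 (J = -5 + 2*6² = -5 + 2*36 = -5 + 72 = 67)
J*O(8) = 67*8 = 536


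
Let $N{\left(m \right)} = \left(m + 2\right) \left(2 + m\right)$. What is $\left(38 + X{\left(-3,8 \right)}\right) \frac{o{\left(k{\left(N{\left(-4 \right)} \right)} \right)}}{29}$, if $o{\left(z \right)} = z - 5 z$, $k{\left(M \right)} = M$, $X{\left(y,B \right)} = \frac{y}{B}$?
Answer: $- \frac{602}{29} \approx -20.759$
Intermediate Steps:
$N{\left(m \right)} = \left(2 + m\right)^{2}$ ($N{\left(m \right)} = \left(2 + m\right) \left(2 + m\right) = \left(2 + m\right)^{2}$)
$o{\left(z \right)} = - 4 z$
$\left(38 + X{\left(-3,8 \right)}\right) \frac{o{\left(k{\left(N{\left(-4 \right)} \right)} \right)}}{29} = \left(38 - \frac{3}{8}\right) \frac{\left(-4\right) \left(2 - 4\right)^{2}}{29} = \left(38 - \frac{3}{8}\right) - 4 \left(-2\right)^{2} \cdot \frac{1}{29} = \left(38 - \frac{3}{8}\right) \left(-4\right) 4 \cdot \frac{1}{29} = \frac{301 \left(\left(-16\right) \frac{1}{29}\right)}{8} = \frac{301}{8} \left(- \frac{16}{29}\right) = - \frac{602}{29}$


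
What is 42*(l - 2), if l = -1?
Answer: -126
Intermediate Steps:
42*(l - 2) = 42*(-1 - 2) = 42*(-3) = -126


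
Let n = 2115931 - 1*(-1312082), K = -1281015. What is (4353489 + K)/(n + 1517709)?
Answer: 512079/824287 ≈ 0.62124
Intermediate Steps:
n = 3428013 (n = 2115931 + 1312082 = 3428013)
(4353489 + K)/(n + 1517709) = (4353489 - 1281015)/(3428013 + 1517709) = 3072474/4945722 = 3072474*(1/4945722) = 512079/824287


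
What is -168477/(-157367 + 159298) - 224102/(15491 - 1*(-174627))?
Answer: -16231625624/183558929 ≈ -88.427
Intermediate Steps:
-168477/(-157367 + 159298) - 224102/(15491 - 1*(-174627)) = -168477/1931 - 224102/(15491 + 174627) = -168477*1/1931 - 224102/190118 = -168477/1931 - 224102*1/190118 = -168477/1931 - 112051/95059 = -16231625624/183558929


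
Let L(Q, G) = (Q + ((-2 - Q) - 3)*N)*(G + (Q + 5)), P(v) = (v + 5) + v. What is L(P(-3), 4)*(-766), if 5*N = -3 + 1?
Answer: -18384/5 ≈ -3676.8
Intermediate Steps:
N = -⅖ (N = (-3 + 1)/5 = (⅕)*(-2) = -⅖ ≈ -0.40000)
P(v) = 5 + 2*v (P(v) = (5 + v) + v = 5 + 2*v)
L(Q, G) = (2 + 7*Q/5)*(5 + G + Q) (L(Q, G) = (Q + ((-2 - Q) - 3)*(-⅖))*(G + (Q + 5)) = (Q + (-5 - Q)*(-⅖))*(G + (5 + Q)) = (Q + (2 + 2*Q/5))*(5 + G + Q) = (2 + 7*Q/5)*(5 + G + Q))
L(P(-3), 4)*(-766) = (10 + 2*4 + 9*(5 + 2*(-3)) + 7*(5 + 2*(-3))²/5 + (7/5)*4*(5 + 2*(-3)))*(-766) = (10 + 8 + 9*(5 - 6) + 7*(5 - 6)²/5 + (7/5)*4*(5 - 6))*(-766) = (10 + 8 + 9*(-1) + (7/5)*(-1)² + (7/5)*4*(-1))*(-766) = (10 + 8 - 9 + (7/5)*1 - 28/5)*(-766) = (10 + 8 - 9 + 7/5 - 28/5)*(-766) = (24/5)*(-766) = -18384/5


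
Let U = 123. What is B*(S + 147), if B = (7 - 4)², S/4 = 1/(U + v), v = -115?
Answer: 2655/2 ≈ 1327.5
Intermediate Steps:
S = ½ (S = 4/(123 - 115) = 4/8 = 4*(⅛) = ½ ≈ 0.50000)
B = 9 (B = 3² = 9)
B*(S + 147) = 9*(½ + 147) = 9*(295/2) = 2655/2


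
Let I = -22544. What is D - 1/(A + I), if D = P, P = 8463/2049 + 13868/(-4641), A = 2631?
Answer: 72096533524/63120287139 ≈ 1.1422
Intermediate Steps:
P = 3620417/3169803 (P = 8463*(1/2049) + 13868*(-1/4641) = 2821/683 - 13868/4641 = 3620417/3169803 ≈ 1.1422)
D = 3620417/3169803 ≈ 1.1422
D - 1/(A + I) = 3620417/3169803 - 1/(2631 - 22544) = 3620417/3169803 - 1/(-19913) = 3620417/3169803 - 1*(-1/19913) = 3620417/3169803 + 1/19913 = 72096533524/63120287139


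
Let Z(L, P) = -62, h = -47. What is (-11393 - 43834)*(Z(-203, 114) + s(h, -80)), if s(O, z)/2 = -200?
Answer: 25514874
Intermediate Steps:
s(O, z) = -400 (s(O, z) = 2*(-200) = -400)
(-11393 - 43834)*(Z(-203, 114) + s(h, -80)) = (-11393 - 43834)*(-62 - 400) = -55227*(-462) = 25514874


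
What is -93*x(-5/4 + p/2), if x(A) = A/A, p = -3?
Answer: -93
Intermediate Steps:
x(A) = 1
-93*x(-5/4 + p/2) = -93*1 = -93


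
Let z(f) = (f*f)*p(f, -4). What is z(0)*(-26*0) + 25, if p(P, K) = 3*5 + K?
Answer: 25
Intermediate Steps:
p(P, K) = 15 + K
z(f) = 11*f² (z(f) = (f*f)*(15 - 4) = f²*11 = 11*f²)
z(0)*(-26*0) + 25 = (11*0²)*(-26*0) + 25 = (11*0)*0 + 25 = 0*0 + 25 = 0 + 25 = 25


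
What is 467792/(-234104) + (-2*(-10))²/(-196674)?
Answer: -442770026/221356587 ≈ -2.0003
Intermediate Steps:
467792/(-234104) + (-2*(-10))²/(-196674) = 467792*(-1/234104) + 20²*(-1/196674) = -4498/2251 + 400*(-1/196674) = -4498/2251 - 200/98337 = -442770026/221356587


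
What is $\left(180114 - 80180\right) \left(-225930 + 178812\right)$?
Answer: $-4708690212$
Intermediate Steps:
$\left(180114 - 80180\right) \left(-225930 + 178812\right) = 99934 \left(-47118\right) = -4708690212$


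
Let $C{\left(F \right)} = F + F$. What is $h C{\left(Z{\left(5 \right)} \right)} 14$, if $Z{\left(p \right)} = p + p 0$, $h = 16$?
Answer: $2240$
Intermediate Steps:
$Z{\left(p \right)} = p$ ($Z{\left(p \right)} = p + 0 = p$)
$C{\left(F \right)} = 2 F$
$h C{\left(Z{\left(5 \right)} \right)} 14 = 16 \cdot 2 \cdot 5 \cdot 14 = 16 \cdot 10 \cdot 14 = 160 \cdot 14 = 2240$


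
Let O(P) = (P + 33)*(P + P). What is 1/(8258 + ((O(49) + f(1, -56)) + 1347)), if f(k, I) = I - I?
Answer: 1/17641 ≈ 5.6686e-5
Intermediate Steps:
f(k, I) = 0
O(P) = 2*P*(33 + P) (O(P) = (33 + P)*(2*P) = 2*P*(33 + P))
1/(8258 + ((O(49) + f(1, -56)) + 1347)) = 1/(8258 + ((2*49*(33 + 49) + 0) + 1347)) = 1/(8258 + ((2*49*82 + 0) + 1347)) = 1/(8258 + ((8036 + 0) + 1347)) = 1/(8258 + (8036 + 1347)) = 1/(8258 + 9383) = 1/17641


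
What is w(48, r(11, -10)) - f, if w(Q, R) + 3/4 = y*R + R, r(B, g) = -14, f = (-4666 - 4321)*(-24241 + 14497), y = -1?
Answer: -350277315/4 ≈ -8.7569e+7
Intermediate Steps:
f = 87569328 (f = -8987*(-9744) = 87569328)
w(Q, R) = -¾ (w(Q, R) = -¾ + (-R + R) = -¾ + 0 = -¾)
w(48, r(11, -10)) - f = -¾ - 1*87569328 = -¾ - 87569328 = -350277315/4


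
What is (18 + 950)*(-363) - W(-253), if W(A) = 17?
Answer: -351401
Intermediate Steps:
(18 + 950)*(-363) - W(-253) = (18 + 950)*(-363) - 1*17 = 968*(-363) - 17 = -351384 - 17 = -351401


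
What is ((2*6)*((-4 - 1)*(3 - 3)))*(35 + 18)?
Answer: 0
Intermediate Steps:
((2*6)*((-4 - 1)*(3 - 3)))*(35 + 18) = (12*(-5*0))*53 = (12*0)*53 = 0*53 = 0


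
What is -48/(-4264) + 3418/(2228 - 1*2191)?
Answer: 1822016/19721 ≈ 92.390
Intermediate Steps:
-48/(-4264) + 3418/(2228 - 1*2191) = -48*(-1/4264) + 3418/(2228 - 2191) = 6/533 + 3418/37 = 1822016/19721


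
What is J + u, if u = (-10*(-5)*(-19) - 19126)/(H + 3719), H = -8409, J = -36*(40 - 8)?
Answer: -384486/335 ≈ -1147.7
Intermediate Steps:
J = -1152 (J = -36*32 = -1152)
u = 1434/335 (u = (-10*(-5)*(-19) - 19126)/(-8409 + 3719) = (50*(-19) - 19126)/(-4690) = (-950 - 19126)*(-1/4690) = -20076*(-1/4690) = 1434/335 ≈ 4.2806)
J + u = -1152 + 1434/335 = -384486/335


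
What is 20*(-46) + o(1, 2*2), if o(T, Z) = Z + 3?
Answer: -913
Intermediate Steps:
o(T, Z) = 3 + Z
20*(-46) + o(1, 2*2) = 20*(-46) + (3 + 2*2) = -920 + (3 + 4) = -920 + 7 = -913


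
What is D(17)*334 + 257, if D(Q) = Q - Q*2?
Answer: -5421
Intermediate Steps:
D(Q) = -Q (D(Q) = Q - 2*Q = -Q)
D(17)*334 + 257 = -1*17*334 + 257 = -17*334 + 257 = -5678 + 257 = -5421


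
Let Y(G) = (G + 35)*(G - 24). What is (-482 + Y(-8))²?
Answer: 1811716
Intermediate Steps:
Y(G) = (-24 + G)*(35 + G) (Y(G) = (35 + G)*(-24 + G) = (-24 + G)*(35 + G))
(-482 + Y(-8))² = (-482 + (-840 + (-8)² + 11*(-8)))² = (-482 + (-840 + 64 - 88))² = (-482 - 864)² = (-1346)² = 1811716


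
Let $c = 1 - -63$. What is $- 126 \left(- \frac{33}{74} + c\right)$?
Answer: $- \frac{296289}{37} \approx -8007.8$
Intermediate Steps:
$c = 64$ ($c = 1 + 63 = 64$)
$- 126 \left(- \frac{33}{74} + c\right) = - 126 \left(- \frac{33}{74} + 64\right) = \left(-126\right) \frac{4703}{74} = - \frac{296289}{37}$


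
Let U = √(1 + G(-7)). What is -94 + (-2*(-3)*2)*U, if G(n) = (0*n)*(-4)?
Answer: -82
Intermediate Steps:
G(n) = 0 (G(n) = 0*(-4) = 0)
U = 1 (U = √(1 + 0) = √1 = 1)
-94 + (-2*(-3)*2)*U = -94 + (-2*(-3)*2)*1 = -94 + (6*2)*1 = -94 + 12*1 = -94 + 12 = -82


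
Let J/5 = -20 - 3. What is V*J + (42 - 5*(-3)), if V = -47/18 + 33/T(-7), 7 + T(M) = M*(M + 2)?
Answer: 55879/252 ≈ 221.74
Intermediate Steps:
J = -115 (J = 5*(-20 - 3) = 5*(-23) = -115)
T(M) = -7 + M*(2 + M) (T(M) = -7 + M*(M + 2) = -7 + M*(2 + M))
V = -361/252 (V = -47/18 + 33/(-7 + (-7)² + 2*(-7)) = -47*1/18 + 33/(-7 + 49 - 14) = -47/18 + 33/28 = -361/252 ≈ -1.4325)
V*J + (42 - 5*(-3)) = -361/252*(-115) + (42 - 5*(-3)) = 41515/252 + (42 + 15) = 41515/252 + 57 = 55879/252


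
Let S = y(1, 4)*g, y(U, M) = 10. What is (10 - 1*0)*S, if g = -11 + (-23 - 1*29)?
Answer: -6300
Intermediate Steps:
g = -63 (g = -11 + (-23 - 29) = -11 - 52 = -63)
S = -630 (S = 10*(-63) = -630)
(10 - 1*0)*S = (10 - 1*0)*(-630) = (10 + 0)*(-630) = 10*(-630) = -6300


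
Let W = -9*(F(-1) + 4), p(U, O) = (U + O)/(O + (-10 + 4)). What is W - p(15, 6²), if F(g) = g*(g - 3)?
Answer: -737/10 ≈ -73.700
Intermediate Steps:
F(g) = g*(-3 + g)
p(U, O) = (O + U)/(-6 + O) (p(U, O) = (O + U)/(O - 6) = (O + U)/(-6 + O))
W = -72 (W = -9*(-(-3 - 1) + 4) = -9*(-1*(-4) + 4) = -9*(4 + 4) = -9*8 = -72)
W - p(15, 6²) = -72 - (6² + 15)/(-6 + 6²) = -72 - (36 + 15)/(-6 + 36) = -72 - 51/30 = -72 - 1*17/10 = -72 - 17/10 = -737/10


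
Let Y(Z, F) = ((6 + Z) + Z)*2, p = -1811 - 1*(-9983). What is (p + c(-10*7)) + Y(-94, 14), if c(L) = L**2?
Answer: 12708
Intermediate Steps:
p = 8172 (p = -1811 + 9983 = 8172)
Y(Z, F) = 12 + 4*Z (Y(Z, F) = (6 + 2*Z)*2 = 12 + 4*Z)
(p + c(-10*7)) + Y(-94, 14) = (8172 + (-10*7)**2) + (12 + 4*(-94)) = (8172 + (-70)**2) + (12 - 376) = (8172 + 4900) - 364 = 13072 - 364 = 12708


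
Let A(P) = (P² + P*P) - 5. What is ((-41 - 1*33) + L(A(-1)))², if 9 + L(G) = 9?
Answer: 5476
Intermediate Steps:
A(P) = -5 + 2*P² (A(P) = (P² + P²) - 5 = 2*P² - 5 = -5 + 2*P²)
L(G) = 0 (L(G) = -9 + 9 = 0)
((-41 - 1*33) + L(A(-1)))² = ((-41 - 1*33) + 0)² = ((-41 - 33) + 0)² = (-74 + 0)² = (-74)² = 5476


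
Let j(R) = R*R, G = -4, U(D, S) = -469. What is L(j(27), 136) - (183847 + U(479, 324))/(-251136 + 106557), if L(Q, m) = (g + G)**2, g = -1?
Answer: 1265951/48193 ≈ 26.268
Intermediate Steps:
j(R) = R**2
L(Q, m) = 25 (L(Q, m) = (-1 - 4)**2 = (-5)**2 = 25)
L(j(27), 136) - (183847 + U(479, 324))/(-251136 + 106557) = 25 - (183847 - 469)/(-251136 + 106557) = 25 - 183378/(-144579) = 25 - 183378*(-1)/144579 = 25 - 1*(-61126/48193) = 25 + 61126/48193 = 1265951/48193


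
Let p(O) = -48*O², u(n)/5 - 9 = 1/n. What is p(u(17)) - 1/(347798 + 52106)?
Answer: -11380947917089/115572256 ≈ -98475.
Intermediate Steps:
u(n) = 45 + 5/n
p(u(17)) - 1/(347798 + 52106) = -48*(45 + 5/17)² - 1/(347798 + 52106) = -48*(45 + 5*(1/17))² - 1/399904 = -48*(45 + 5/17)² - 1*1/399904 = -48*(770/17)² - 1/399904 = -48*592900/289 - 1/399904 = -28459200/289 - 1/399904 = -11380947917089/115572256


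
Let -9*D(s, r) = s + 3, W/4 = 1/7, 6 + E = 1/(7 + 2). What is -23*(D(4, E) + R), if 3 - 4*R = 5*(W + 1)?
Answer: 5773/126 ≈ 45.817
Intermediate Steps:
E = -53/9 (E = -6 + 1/(7 + 2) = -6 + 1/9 = -6 + ⅑ = -53/9 ≈ -5.8889)
W = 4/7 ≈ 0.57143
D(s, r) = -⅓ - s/9 (D(s, r) = -(s + 3)/9 = -(3 + s)/9 = -⅓ - s/9)
R = -17/14 (R = ¾ - 5*(4/7 + 1)/4 = ¾ - 5*11/(4*7) = ¾ - ¼*55/7 = ¾ - 55/28 = -17/14 ≈ -1.2143)
-23*(D(4, E) + R) = -23*((-⅓ - ⅑*4) - 17/14) = -23*((-⅓ - 4/9) - 17/14) = -23*(-7/9 - 17/14) = -23*(-251/126) = 5773/126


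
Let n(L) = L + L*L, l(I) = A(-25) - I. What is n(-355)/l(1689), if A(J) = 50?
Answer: -125670/1639 ≈ -76.675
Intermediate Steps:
l(I) = 50 - I
n(L) = L + L²
n(-355)/l(1689) = (-355*(1 - 355))/(50 - 1*1689) = (-355*(-354))/(50 - 1689) = 125670/(-1639) = 125670*(-1/1639) = -125670/1639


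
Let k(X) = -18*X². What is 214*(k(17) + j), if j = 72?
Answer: -1097820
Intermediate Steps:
214*(k(17) + j) = 214*(-18*17² + 72) = 214*(-18*289 + 72) = 214*(-5202 + 72) = 214*(-5130) = -1097820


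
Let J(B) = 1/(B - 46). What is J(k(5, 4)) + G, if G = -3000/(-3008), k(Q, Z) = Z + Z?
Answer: 6937/7144 ≈ 0.97102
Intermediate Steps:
k(Q, Z) = 2*Z
G = 375/376 (G = -3000*(-1/3008) = 375/376 ≈ 0.99734)
J(B) = 1/(-46 + B)
J(k(5, 4)) + G = 1/(-46 + 2*4) + 375/376 = 1/(-46 + 8) + 375/376 = 1/(-38) + 375/376 = -1/38 + 375/376 = 6937/7144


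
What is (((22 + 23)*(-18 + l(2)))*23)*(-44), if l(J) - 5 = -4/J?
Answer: 683100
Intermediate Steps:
l(J) = 5 - 4/J
(((22 + 23)*(-18 + l(2)))*23)*(-44) = (((22 + 23)*(-18 + (5 - 4/2)))*23)*(-44) = ((45*(-18 + (5 - 4*½)))*23)*(-44) = ((45*(-18 + (5 - 2)))*23)*(-44) = ((45*(-18 + 3))*23)*(-44) = ((45*(-15))*23)*(-44) = -675*23*(-44) = -15525*(-44) = 683100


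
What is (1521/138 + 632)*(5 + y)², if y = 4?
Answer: 2395899/46 ≈ 52085.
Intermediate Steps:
(1521/138 + 632)*(5 + y)² = (1521/138 + 632)*(5 + 4)² = (1521*(1/138) + 632)*9² = (507/46 + 632)*81 = (29579/46)*81 = 2395899/46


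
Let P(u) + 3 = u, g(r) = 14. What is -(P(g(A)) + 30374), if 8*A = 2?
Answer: -30385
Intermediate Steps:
A = 1/4 (A = (1/8)*2 = 1/4 ≈ 0.25000)
P(u) = -3 + u
-(P(g(A)) + 30374) = -((-3 + 14) + 30374) = -(11 + 30374) = -1*30385 = -30385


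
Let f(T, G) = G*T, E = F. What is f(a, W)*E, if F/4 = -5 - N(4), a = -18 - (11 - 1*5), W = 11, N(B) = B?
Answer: 9504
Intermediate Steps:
a = -24 (a = -18 - (11 - 5) = -18 - 1*6 = -18 - 6 = -24)
F = -36 (F = 4*(-5 - 1*4) = 4*(-5 - 4) = 4*(-9) = -36)
E = -36
f(a, W)*E = (11*(-24))*(-36) = -264*(-36) = 9504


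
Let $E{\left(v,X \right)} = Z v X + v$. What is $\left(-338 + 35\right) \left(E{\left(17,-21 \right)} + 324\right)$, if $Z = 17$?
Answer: $1735584$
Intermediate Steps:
$E{\left(v,X \right)} = v + 17 X v$ ($E{\left(v,X \right)} = 17 v X + v = 17 X v + v = v + 17 X v$)
$\left(-338 + 35\right) \left(E{\left(17,-21 \right)} + 324\right) = \left(-338 + 35\right) \left(17 \left(1 + 17 \left(-21\right)\right) + 324\right) = - 303 \left(17 \left(1 - 357\right) + 324\right) = - 303 \left(17 \left(-356\right) + 324\right) = - 303 \left(-6052 + 324\right) = \left(-303\right) \left(-5728\right) = 1735584$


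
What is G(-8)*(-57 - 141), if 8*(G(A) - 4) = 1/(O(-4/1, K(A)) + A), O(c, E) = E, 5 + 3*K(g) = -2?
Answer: -97911/124 ≈ -789.60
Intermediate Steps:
K(g) = -7/3 (K(g) = -5/3 + (⅓)*(-2) = -5/3 - ⅔ = -7/3)
G(A) = 4 + 1/(8*(-7/3 + A))
G(-8)*(-57 - 141) = ((-221 + 96*(-8))/(8*(-7 + 3*(-8))))*(-57 - 141) = ((-221 - 768)/(8*(-7 - 24)))*(-198) = ((⅛)*(-989)/(-31))*(-198) = ((⅛)*(-1/31)*(-989))*(-198) = (989/248)*(-198) = -97911/124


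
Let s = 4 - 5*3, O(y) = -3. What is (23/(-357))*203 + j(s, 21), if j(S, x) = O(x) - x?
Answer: -1891/51 ≈ -37.078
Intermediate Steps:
s = -11 (s = 4 - 15 = -11)
j(S, x) = -3 - x
(23/(-357))*203 + j(s, 21) = (23/(-357))*203 + (-3 - 1*21) = (23*(-1/357))*203 + (-3 - 21) = -23/357*203 - 24 = -667/51 - 24 = -1891/51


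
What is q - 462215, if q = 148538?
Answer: -313677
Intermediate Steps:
q - 462215 = 148538 - 462215 = -313677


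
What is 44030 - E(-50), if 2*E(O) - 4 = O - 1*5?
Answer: 88111/2 ≈ 44056.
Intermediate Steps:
E(O) = -½ + O/2 (E(O) = 2 + (O - 1*5)/2 = 2 + (O - 5)/2 = 2 + (-5 + O)/2 = 2 + (-5/2 + O/2) = -½ + O/2)
44030 - E(-50) = 44030 - (-½ + (½)*(-50)) = 44030 - (-½ - 25) = 44030 - 1*(-51/2) = 44030 + 51/2 = 88111/2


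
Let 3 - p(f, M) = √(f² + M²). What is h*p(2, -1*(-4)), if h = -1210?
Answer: -3630 + 2420*√5 ≈ 1781.3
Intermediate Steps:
p(f, M) = 3 - √(M² + f²) (p(f, M) = 3 - √(f² + M²) = 3 - √(M² + f²))
h*p(2, -1*(-4)) = -1210*(3 - √((-1*(-4))² + 2²)) = -1210*(3 - √(4² + 4)) = -1210*(3 - √(16 + 4)) = -1210*(3 - √20) = -1210*(3 - 2*√5) = -3630 + 2420*√5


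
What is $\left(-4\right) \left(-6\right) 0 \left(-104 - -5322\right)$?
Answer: $0$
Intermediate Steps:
$\left(-4\right) \left(-6\right) 0 \left(-104 - -5322\right) = 24 \cdot 0 \left(-104 + 5322\right) = 0 \cdot 5218 = 0$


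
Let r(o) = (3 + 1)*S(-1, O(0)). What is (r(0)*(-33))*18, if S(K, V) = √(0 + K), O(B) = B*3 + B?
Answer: -2376*I ≈ -2376.0*I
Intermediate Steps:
O(B) = 4*B (O(B) = 3*B + B = 4*B)
S(K, V) = √K
r(o) = 4*I (r(o) = (3 + 1)*√(-1) = 4*I)
(r(0)*(-33))*18 = ((4*I)*(-33))*18 = -132*I*18 = -2376*I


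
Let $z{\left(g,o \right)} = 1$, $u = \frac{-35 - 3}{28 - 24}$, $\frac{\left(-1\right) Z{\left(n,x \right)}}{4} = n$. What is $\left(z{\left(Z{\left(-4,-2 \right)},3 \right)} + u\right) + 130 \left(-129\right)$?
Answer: $- \frac{33557}{2} \approx -16779.0$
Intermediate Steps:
$Z{\left(n,x \right)} = - 4 n$
$u = - \frac{19}{2}$ ($u = - \frac{38}{4} = \left(-38\right) \frac{1}{4} = - \frac{19}{2} \approx -9.5$)
$\left(z{\left(Z{\left(-4,-2 \right)},3 \right)} + u\right) + 130 \left(-129\right) = \left(1 - \frac{19}{2}\right) + 130 \left(-129\right) = - \frac{17}{2} - 16770 = - \frac{33557}{2}$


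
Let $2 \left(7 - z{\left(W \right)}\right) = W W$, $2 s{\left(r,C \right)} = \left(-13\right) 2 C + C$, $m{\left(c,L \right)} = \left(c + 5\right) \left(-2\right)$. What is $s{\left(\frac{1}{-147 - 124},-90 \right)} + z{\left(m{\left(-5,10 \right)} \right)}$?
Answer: $1132$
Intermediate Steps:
$m{\left(c,L \right)} = -10 - 2 c$ ($m{\left(c,L \right)} = \left(5 + c\right) \left(-2\right) = -10 - 2 c$)
$s{\left(r,C \right)} = - \frac{25 C}{2}$ ($s{\left(r,C \right)} = \frac{\left(-13\right) 2 C + C}{2} = \frac{- 26 C + C}{2} = \frac{\left(-25\right) C}{2} = - \frac{25 C}{2}$)
$z{\left(W \right)} = 7 - \frac{W^{2}}{2}$ ($z{\left(W \right)} = 7 - \frac{W W}{2} = 7 - \frac{W^{2}}{2}$)
$s{\left(\frac{1}{-147 - 124},-90 \right)} + z{\left(m{\left(-5,10 \right)} \right)} = \left(- \frac{25}{2}\right) \left(-90\right) + \left(7 - \frac{\left(-10 - -10\right)^{2}}{2}\right) = 1125 + \left(7 - \frac{\left(-10 + 10\right)^{2}}{2}\right) = 1125 + \left(7 - \frac{0^{2}}{2}\right) = 1125 + \left(7 - 0\right) = 1125 + \left(7 + 0\right) = 1125 + 7 = 1132$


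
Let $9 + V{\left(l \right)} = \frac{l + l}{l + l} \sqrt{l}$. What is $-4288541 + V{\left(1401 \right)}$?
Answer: $-4288550 + \sqrt{1401} \approx -4.2885 \cdot 10^{6}$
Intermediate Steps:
$V{\left(l \right)} = -9 + \sqrt{l}$ ($V{\left(l \right)} = -9 + \frac{l + l}{l + l} \sqrt{l} = -9 + \frac{2 l}{2 l} \sqrt{l} = -9 + 2 l \frac{1}{2 l} \sqrt{l} = -9 + 1 \sqrt{l} = -9 + \sqrt{l}$)
$-4288541 + V{\left(1401 \right)} = -4288541 - \left(9 - \sqrt{1401}\right) = -4288550 + \sqrt{1401}$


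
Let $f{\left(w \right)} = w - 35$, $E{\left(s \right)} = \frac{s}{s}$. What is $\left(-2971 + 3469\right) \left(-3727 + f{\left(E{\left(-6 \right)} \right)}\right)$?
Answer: $-1872978$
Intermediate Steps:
$E{\left(s \right)} = 1$
$f{\left(w \right)} = -35 + w$ ($f{\left(w \right)} = w - 35 = -35 + w$)
$\left(-2971 + 3469\right) \left(-3727 + f{\left(E{\left(-6 \right)} \right)}\right) = \left(-2971 + 3469\right) \left(-3727 + \left(-35 + 1\right)\right) = 498 \left(-3727 - 34\right) = 498 \left(-3761\right) = -1872978$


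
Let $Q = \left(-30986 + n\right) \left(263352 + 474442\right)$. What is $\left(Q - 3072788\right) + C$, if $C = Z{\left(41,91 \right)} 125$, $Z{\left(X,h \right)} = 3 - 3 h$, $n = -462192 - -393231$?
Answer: $-73743403456$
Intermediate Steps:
$n = -68961$ ($n = -462192 + 393231 = -68961$)
$C = -33750$ ($C = \left(3 - 273\right) 125 = \left(-270\right) 125 = -33750$)
$Q = -73740296918$ ($Q = \left(-30986 - 68961\right) \left(263352 + 474442\right) = \left(-99947\right) 737794 = -73740296918$)
$\left(Q - 3072788\right) + C = \left(-73740296918 - 3072788\right) - 33750 = -73743369706 - 33750 = -73743403456$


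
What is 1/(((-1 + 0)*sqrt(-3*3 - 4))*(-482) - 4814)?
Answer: -2407/13097404 - 241*I*sqrt(13)/13097404 ≈ -0.00018378 - 6.6344e-5*I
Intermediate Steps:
1/(((-1 + 0)*sqrt(-3*3 - 4))*(-482) - 4814) = 1/(-sqrt(-9 - 4)*(-482) - 4814) = 1/(-sqrt(-13)*(-482) - 4814) = 1/(-I*sqrt(13)*(-482) - 4814) = 1/(482*I*sqrt(13) - 4814) = 1/(-4814 + 482*I*sqrt(13))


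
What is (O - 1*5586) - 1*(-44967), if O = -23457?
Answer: 15924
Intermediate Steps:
(O - 1*5586) - 1*(-44967) = (-23457 - 1*5586) - 1*(-44967) = (-23457 - 5586) + 44967 = -29043 + 44967 = 15924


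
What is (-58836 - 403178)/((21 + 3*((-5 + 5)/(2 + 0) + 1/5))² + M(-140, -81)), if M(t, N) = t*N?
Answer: -5775175/147582 ≈ -39.132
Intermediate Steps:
M(t, N) = N*t
(-58836 - 403178)/((21 + 3*((-5 + 5)/(2 + 0) + 1/5))² + M(-140, -81)) = (-58836 - 403178)/((21 + 3*((-5 + 5)/(2 + 0) + 1/5))² - 81*(-140)) = -462014/((21 + 3*(0/2 + ⅕))² + 11340) = -462014/((21 + 3*(0*(½) + ⅕))² + 11340) = -462014/((21 + 3*(0 + ⅕))² + 11340) = -462014/((21 + 3*(⅕))² + 11340) = -462014/((21 + ⅗)² + 11340) = -462014/((108/5)² + 11340) = -462014/(11664/25 + 11340) = -462014/295164/25 = -462014*25/295164 = -5775175/147582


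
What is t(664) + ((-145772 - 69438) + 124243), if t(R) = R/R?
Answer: -90966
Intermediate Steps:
t(R) = 1
t(664) + ((-145772 - 69438) + 124243) = 1 + ((-145772 - 69438) + 124243) = 1 + (-215210 + 124243) = 1 - 90967 = -90966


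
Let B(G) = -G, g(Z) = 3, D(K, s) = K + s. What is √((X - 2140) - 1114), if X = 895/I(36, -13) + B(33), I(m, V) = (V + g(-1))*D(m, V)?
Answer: I*√6963526/46 ≈ 57.366*I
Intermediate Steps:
I(m, V) = (3 + V)*(V + m) (I(m, V) = (V + 3)*(m + V) = (3 + V)*(V + m))
X = -1697/46 (X = 895/(((3 - 13)*(-13 + 36))) - 1*33 = 895/((-10*23)) - 33 = 895/(-230) - 33 = 895*(-1/230) - 33 = -179/46 - 33 = -1697/46 ≈ -36.891)
√((X - 2140) - 1114) = √((-1697/46 - 2140) - 1114) = √(-100137/46 - 1114) = √(-151381/46) = I*√6963526/46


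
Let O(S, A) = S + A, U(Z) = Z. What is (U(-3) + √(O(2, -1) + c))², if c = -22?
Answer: (3 - I*√21)² ≈ -12.0 - 27.495*I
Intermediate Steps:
O(S, A) = A + S
(U(-3) + √(O(2, -1) + c))² = (-3 + √((-1 + 2) - 22))² = (-3 + √(1 - 22))² = (-3 + √(-21))² = (-3 + I*√21)²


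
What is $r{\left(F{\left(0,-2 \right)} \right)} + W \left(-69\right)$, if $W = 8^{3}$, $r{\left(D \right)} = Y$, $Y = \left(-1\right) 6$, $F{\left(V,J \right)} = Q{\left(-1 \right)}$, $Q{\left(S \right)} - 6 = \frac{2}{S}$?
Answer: $-35334$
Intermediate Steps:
$Q{\left(S \right)} = 6 + \frac{2}{S}$
$F{\left(V,J \right)} = 4$ ($F{\left(V,J \right)} = 6 + \frac{2}{-1} = 6 + 2 \left(-1\right) = 6 - 2 = 4$)
$Y = -6$
$r{\left(D \right)} = -6$
$W = 512$
$r{\left(F{\left(0,-2 \right)} \right)} + W \left(-69\right) = -6 + 512 \left(-69\right) = -6 - 35328 = -35334$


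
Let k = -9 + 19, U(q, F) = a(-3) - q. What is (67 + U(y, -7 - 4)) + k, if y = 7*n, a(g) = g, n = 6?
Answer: 32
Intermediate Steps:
y = 42 (y = 7*6 = 42)
U(q, F) = -3 - q
k = 10
(67 + U(y, -7 - 4)) + k = (67 + (-3 - 1*42)) + 10 = (67 + (-3 - 42)) + 10 = (67 - 45) + 10 = 22 + 10 = 32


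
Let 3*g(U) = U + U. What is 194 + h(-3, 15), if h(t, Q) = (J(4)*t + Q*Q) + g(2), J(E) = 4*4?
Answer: 1117/3 ≈ 372.33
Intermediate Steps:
J(E) = 16
g(U) = 2*U/3 (g(U) = (U + U)/3 = (2*U)/3 = 2*U/3)
h(t, Q) = 4/3 + Q**2 + 16*t (h(t, Q) = (16*t + Q*Q) + (2/3)*2 = (16*t + Q**2) + 4/3 = (Q**2 + 16*t) + 4/3 = 4/3 + Q**2 + 16*t)
194 + h(-3, 15) = 194 + (4/3 + 15**2 + 16*(-3)) = 194 + (4/3 + 225 - 48) = 194 + 535/3 = 1117/3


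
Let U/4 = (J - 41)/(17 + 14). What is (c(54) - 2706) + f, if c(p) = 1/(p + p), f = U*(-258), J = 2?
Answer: -4712873/3348 ≈ -1407.7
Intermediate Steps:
U = -156/31 (U = 4*((2 - 41)/(17 + 14)) = 4*(-39/31) = -156/31 ≈ -5.0323)
f = 40248/31 (f = -156/31*(-258) = 40248/31 ≈ 1298.3)
c(p) = 1/(2*p)
(c(54) - 2706) + f = ((½)/54 - 2706) + 40248/31 = ((½)*(1/54) - 2706) + 40248/31 = (1/108 - 2706) + 40248/31 = -292247/108 + 40248/31 = -4712873/3348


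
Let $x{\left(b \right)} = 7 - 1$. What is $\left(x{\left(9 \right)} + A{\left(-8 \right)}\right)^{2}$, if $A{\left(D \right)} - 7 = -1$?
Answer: $144$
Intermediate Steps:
$x{\left(b \right)} = 6$ ($x{\left(b \right)} = 7 - 1 = 6$)
$A{\left(D \right)} = 6$ ($A{\left(D \right)} = 7 - 1 = 6$)
$\left(x{\left(9 \right)} + A{\left(-8 \right)}\right)^{2} = \left(6 + 6\right)^{2} = 12^{2} = 144$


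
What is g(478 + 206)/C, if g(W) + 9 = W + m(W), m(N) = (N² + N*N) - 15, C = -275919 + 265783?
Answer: -234093/2534 ≈ -92.381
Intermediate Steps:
C = -10136
m(N) = -15 + 2*N² (m(N) = (N² + N²) - 15 = 2*N² - 15 = -15 + 2*N²)
g(W) = -24 + W + 2*W² (g(W) = -9 + (W + (-15 + 2*W²)) = -9 + (-15 + W + 2*W²) = -24 + W + 2*W²)
g(478 + 206)/C = (-24 + (478 + 206) + 2*(478 + 206)²)/(-10136) = (-24 + 684 + 2*684²)*(-1/10136) = (-24 + 684 + 2*467856)*(-1/10136) = (-24 + 684 + 935712)*(-1/10136) = 936372*(-1/10136) = -234093/2534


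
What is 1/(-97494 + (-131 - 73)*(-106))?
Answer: -1/75870 ≈ -1.3180e-5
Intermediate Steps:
1/(-97494 + (-131 - 73)*(-106)) = 1/(-97494 - 204*(-106)) = 1/(-97494 + 21624) = 1/(-75870) = -1/75870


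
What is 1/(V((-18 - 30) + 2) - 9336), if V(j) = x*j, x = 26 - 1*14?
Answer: -1/9888 ≈ -0.00010113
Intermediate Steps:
x = 12 (x = 26 - 14 = 12)
V(j) = 12*j
1/(V((-18 - 30) + 2) - 9336) = 1/(12*((-18 - 30) + 2) - 9336) = 1/(12*(-48 + 2) - 9336) = 1/(12*(-46) - 9336) = 1/(-552 - 9336) = 1/(-9888) = -1/9888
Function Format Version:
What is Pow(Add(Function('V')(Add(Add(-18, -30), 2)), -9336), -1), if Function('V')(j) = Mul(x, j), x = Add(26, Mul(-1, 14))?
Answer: Rational(-1, 9888) ≈ -0.00010113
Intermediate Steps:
x = 12 (x = Add(26, -14) = 12)
Function('V')(j) = Mul(12, j)
Pow(Add(Function('V')(Add(Add(-18, -30), 2)), -9336), -1) = Pow(Add(Mul(12, Add(Add(-18, -30), 2)), -9336), -1) = Pow(Add(Mul(12, Add(-48, 2)), -9336), -1) = Pow(Add(Mul(12, -46), -9336), -1) = Pow(Add(-552, -9336), -1) = Pow(-9888, -1) = Rational(-1, 9888)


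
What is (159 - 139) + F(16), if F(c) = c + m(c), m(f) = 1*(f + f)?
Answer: 68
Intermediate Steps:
m(f) = 2*f (m(f) = 1*(2*f) = 2*f)
F(c) = 3*c (F(c) = c + 2*c = 3*c)
(159 - 139) + F(16) = (159 - 139) + 3*16 = 20 + 48 = 68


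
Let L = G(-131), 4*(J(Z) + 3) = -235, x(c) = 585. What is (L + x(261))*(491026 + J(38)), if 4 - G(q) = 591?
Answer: -1963857/2 ≈ -9.8193e+5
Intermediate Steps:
G(q) = -587 (G(q) = 4 - 1*591 = 4 - 591 = -587)
J(Z) = -247/4 (J(Z) = -3 + (¼)*(-235) = -3 - 235/4 = -247/4)
L = -587
(L + x(261))*(491026 + J(38)) = (-587 + 585)*(491026 - 247/4) = -2*1963857/4 = -1963857/2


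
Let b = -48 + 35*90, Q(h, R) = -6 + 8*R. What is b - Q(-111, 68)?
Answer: 2564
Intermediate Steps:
b = 3102 (b = -48 + 3150 = 3102)
b - Q(-111, 68) = 3102 - (-6 + 8*68) = 3102 - (-6 + 544) = 3102 - 1*538 = 3102 - 538 = 2564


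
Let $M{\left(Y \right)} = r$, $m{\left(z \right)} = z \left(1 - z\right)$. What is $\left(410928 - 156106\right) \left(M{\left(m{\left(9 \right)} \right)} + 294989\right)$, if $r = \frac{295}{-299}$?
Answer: $\frac{22475661227952}{299} \approx 7.5169 \cdot 10^{10}$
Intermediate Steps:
$r = - \frac{295}{299}$ ($r = 295 \left(- \frac{1}{299}\right) = - \frac{295}{299} \approx -0.98662$)
$M{\left(Y \right)} = - \frac{295}{299}$
$\left(410928 - 156106\right) \left(M{\left(m{\left(9 \right)} \right)} + 294989\right) = \left(410928 - 156106\right) \left(- \frac{295}{299} + 294989\right) = 254822 \cdot \frac{88201416}{299} = \frac{22475661227952}{299}$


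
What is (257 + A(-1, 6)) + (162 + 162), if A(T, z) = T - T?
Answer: 581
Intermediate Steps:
A(T, z) = 0
(257 + A(-1, 6)) + (162 + 162) = (257 + 0) + (162 + 162) = 257 + 324 = 581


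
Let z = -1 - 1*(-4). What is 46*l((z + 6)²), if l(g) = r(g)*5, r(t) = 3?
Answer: 690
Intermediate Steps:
z = 3 (z = -1 + 4 = 3)
l(g) = 15 (l(g) = 3*5 = 15)
46*l((z + 6)²) = 46*15 = 690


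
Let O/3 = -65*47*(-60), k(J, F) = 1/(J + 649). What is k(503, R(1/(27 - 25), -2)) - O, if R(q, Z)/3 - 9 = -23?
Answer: -633484799/1152 ≈ -5.4990e+5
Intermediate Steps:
R(q, Z) = -42 (R(q, Z) = 27 + 3*(-23) = 27 - 69 = -42)
k(J, F) = 1/(649 + J)
O = 549900 (O = 3*(-65*47*(-60)) = 3*(-3055*(-60)) = 3*183300 = 549900)
k(503, R(1/(27 - 25), -2)) - O = 1/(649 + 503) - 1*549900 = 1/1152 - 549900 = -633484799/1152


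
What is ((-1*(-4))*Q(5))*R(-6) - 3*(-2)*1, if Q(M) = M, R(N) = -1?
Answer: -14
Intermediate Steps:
((-1*(-4))*Q(5))*R(-6) - 3*(-2)*1 = (-1*(-4)*5)*(-1) - 3*(-2)*1 = (4*5)*(-1) + 6*1 = 20*(-1) + 6 = -20 + 6 = -14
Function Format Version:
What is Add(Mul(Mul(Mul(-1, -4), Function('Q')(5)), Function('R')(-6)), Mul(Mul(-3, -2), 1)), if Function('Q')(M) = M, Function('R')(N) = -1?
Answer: -14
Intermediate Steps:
Add(Mul(Mul(Mul(-1, -4), Function('Q')(5)), Function('R')(-6)), Mul(Mul(-3, -2), 1)) = Add(Mul(Mul(Mul(-1, -4), 5), -1), Mul(Mul(-3, -2), 1)) = Add(Mul(Mul(4, 5), -1), Mul(6, 1)) = Add(Mul(20, -1), 6) = Add(-20, 6) = -14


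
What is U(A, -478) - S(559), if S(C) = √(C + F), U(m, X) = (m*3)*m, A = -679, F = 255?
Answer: 1383123 - √814 ≈ 1.3831e+6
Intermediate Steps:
U(m, X) = 3*m² (U(m, X) = (3*m)*m = 3*m²)
S(C) = √(255 + C) (S(C) = √(C + 255) = √(255 + C))
U(A, -478) - S(559) = 3*(-679)² - √(255 + 559) = 3*461041 - √814 = 1383123 - √814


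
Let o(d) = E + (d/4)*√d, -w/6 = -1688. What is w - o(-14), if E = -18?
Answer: 10146 + 7*I*√14/2 ≈ 10146.0 + 13.096*I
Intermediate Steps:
w = 10128 (w = -6*(-1688) = 10128)
o(d) = -18 + d^(3/2)/4 (o(d) = -18 + (d/4)*√d = -18 + d^(3/2)/4)
w - o(-14) = 10128 - (-18 + (-14)^(3/2)/4) = 10128 - (-18 + (-14*I*√14)/4) = 10128 - (-18 - 7*I*√14/2) = 10128 + (18 + 7*I*√14/2) = 10146 + 7*I*√14/2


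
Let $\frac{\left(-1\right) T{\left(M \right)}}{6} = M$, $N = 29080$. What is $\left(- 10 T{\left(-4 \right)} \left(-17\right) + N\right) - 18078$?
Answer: $15082$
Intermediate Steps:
$T{\left(M \right)} = - 6 M$
$\left(- 10 T{\left(-4 \right)} \left(-17\right) + N\right) - 18078 = \left(- 10 \left(\left(-6\right) \left(-4\right)\right) \left(-17\right) + 29080\right) - 18078 = \left(\left(-10\right) 24 \left(-17\right) + 29080\right) - 18078 = \left(\left(-240\right) \left(-17\right) + 29080\right) - 18078 = \left(4080 + 29080\right) - 18078 = 33160 - 18078 = 15082$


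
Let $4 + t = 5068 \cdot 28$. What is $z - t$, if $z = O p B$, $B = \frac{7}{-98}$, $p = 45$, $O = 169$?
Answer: $- \frac{1994205}{14} \approx -1.4244 \cdot 10^{5}$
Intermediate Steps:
$B = - \frac{1}{14}$ ($B = 7 \left(- \frac{1}{98}\right) = - \frac{1}{14} \approx -0.071429$)
$t = 141900$ ($t = -4 + 5068 \cdot 28 = -4 + 141904 = 141900$)
$z = - \frac{7605}{14}$ ($z = 169 \cdot 45 \left(- \frac{1}{14}\right) = 7605 \left(- \frac{1}{14}\right) = - \frac{7605}{14} \approx -543.21$)
$z - t = - \frac{7605}{14} - 141900 = - \frac{1994205}{14}$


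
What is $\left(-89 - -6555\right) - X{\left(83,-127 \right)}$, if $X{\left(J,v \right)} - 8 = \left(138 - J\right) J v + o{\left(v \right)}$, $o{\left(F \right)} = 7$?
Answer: $586206$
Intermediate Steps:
$X{\left(J,v \right)} = 15 + J v \left(138 - J\right)$ ($X{\left(J,v \right)} = 8 + \left(\left(138 - J\right) J v + 7\right) = 8 + \left(J \left(138 - J\right) v + 7\right) = 8 + \left(J v \left(138 - J\right) + 7\right) = 8 + \left(7 + J v \left(138 - J\right)\right) = 15 + J v \left(138 - J\right)$)
$\left(-89 - -6555\right) - X{\left(83,-127 \right)} = \left(-89 - -6555\right) - \left(15 - - 127 \cdot 83^{2} + 138 \cdot 83 \left(-127\right)\right) = \left(-89 + 6555\right) - \left(15 - \left(-127\right) 6889 - 1454658\right) = 6466 - \left(15 + 874903 - 1454658\right) = 6466 - -579740 = 6466 + 579740 = 586206$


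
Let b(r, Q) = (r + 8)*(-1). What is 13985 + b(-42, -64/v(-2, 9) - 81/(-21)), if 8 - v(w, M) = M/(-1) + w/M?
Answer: 14019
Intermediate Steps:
v(w, M) = 8 + M - w/M (v(w, M) = 8 - (M/(-1) + w/M) = 8 - (M*(-1) + w/M) = 8 - (-M + w/M) = 8 + (M - w/M) = 8 + M - w/M)
b(r, Q) = -8 - r (b(r, Q) = (8 + r)*(-1) = -8 - r)
13985 + b(-42, -64/v(-2, 9) - 81/(-21)) = 13985 + (-8 - 1*(-42)) = 13985 + (-8 + 42) = 13985 + 34 = 14019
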